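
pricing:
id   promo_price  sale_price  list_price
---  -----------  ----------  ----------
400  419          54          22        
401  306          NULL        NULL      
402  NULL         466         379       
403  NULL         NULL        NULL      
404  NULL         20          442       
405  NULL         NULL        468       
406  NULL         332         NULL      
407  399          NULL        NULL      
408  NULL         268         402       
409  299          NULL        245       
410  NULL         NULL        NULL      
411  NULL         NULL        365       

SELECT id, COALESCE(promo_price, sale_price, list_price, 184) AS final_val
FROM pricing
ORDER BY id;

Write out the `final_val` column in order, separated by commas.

id=400: promo_price=419 → 419
id=401: promo_price=306 → 306
id=402: promo_price=NULL, sale_price=466 → 466
id=403: promo_price=NULL, sale_price=NULL, list_price=NULL, → literal 184 → 184
id=404: promo_price=NULL, sale_price=20 → 20
id=405: promo_price=NULL, sale_price=NULL, list_price=468 → 468
id=406: promo_price=NULL, sale_price=332 → 332
id=407: promo_price=399 → 399
id=408: promo_price=NULL, sale_price=268 → 268
id=409: promo_price=299 → 299
id=410: promo_price=NULL, sale_price=NULL, list_price=NULL, → literal 184 → 184
id=411: promo_price=NULL, sale_price=NULL, list_price=365 → 365

419, 306, 466, 184, 20, 468, 332, 399, 268, 299, 184, 365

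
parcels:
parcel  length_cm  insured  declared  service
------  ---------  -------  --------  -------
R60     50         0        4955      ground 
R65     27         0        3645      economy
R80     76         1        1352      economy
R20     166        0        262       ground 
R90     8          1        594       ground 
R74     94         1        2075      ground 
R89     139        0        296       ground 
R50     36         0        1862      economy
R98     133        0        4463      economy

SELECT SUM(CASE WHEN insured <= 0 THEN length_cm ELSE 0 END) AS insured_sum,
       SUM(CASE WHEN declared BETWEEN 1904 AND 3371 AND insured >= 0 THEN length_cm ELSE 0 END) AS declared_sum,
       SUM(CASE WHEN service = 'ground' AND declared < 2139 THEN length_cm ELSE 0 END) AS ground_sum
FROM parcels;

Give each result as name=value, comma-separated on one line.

insured_sum=551, declared_sum=94, ground_sum=407

[insured_sum: insured <= 0]
parcel=R60: ✓ → 50
parcel=R65: ✓ → 27
parcel=R80: ✗
parcel=R20: ✓ → 166
parcel=R90: ✗
parcel=R74: ✗
parcel=R89: ✓ → 139
parcel=R50: ✓ → 36
parcel=R98: ✓ → 133
insured_sum = 50 + 27 + 166 + 139 + 36 + 133 = 551
—
[declared_sum: declared BETWEEN 1904 AND 3371 AND insured >= 0]
parcel=R60: ✗
parcel=R65: ✗
parcel=R80: ✗
parcel=R20: ✗
parcel=R90: ✗
parcel=R74: ✓ → 94
parcel=R89: ✗
parcel=R50: ✗
parcel=R98: ✗
declared_sum = 94
—
[ground_sum: service = 'ground' AND declared < 2139]
parcel=R60: ✗
parcel=R65: ✗
parcel=R80: ✗
parcel=R20: ✓ → 166
parcel=R90: ✓ → 8
parcel=R74: ✓ → 94
parcel=R89: ✓ → 139
parcel=R50: ✗
parcel=R98: ✗
ground_sum = 166 + 8 + 94 + 139 = 407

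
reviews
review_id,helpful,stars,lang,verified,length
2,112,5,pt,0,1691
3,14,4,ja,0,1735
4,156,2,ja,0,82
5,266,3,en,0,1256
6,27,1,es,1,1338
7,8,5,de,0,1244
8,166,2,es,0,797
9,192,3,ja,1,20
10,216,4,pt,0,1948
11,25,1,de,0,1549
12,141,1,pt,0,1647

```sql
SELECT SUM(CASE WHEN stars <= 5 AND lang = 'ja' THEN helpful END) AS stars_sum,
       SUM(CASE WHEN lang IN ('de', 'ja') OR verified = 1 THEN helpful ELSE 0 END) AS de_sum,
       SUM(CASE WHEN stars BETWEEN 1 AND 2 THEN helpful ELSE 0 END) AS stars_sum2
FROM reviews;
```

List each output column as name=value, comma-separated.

[stars_sum: stars <= 5 AND lang = 'ja']
review_id=2: ✗
review_id=3: ✓ → 14
review_id=4: ✓ → 156
review_id=5: ✗
review_id=6: ✗
review_id=7: ✗
review_id=8: ✗
review_id=9: ✓ → 192
review_id=10: ✗
review_id=11: ✗
review_id=12: ✗
stars_sum = 14 + 156 + 192 = 362
—
[de_sum: lang IN ('de', 'ja') OR verified = 1]
review_id=2: ✗
review_id=3: ✓ → 14
review_id=4: ✓ → 156
review_id=5: ✗
review_id=6: ✓ → 27
review_id=7: ✓ → 8
review_id=8: ✗
review_id=9: ✓ → 192
review_id=10: ✗
review_id=11: ✓ → 25
review_id=12: ✗
de_sum = 14 + 156 + 27 + 8 + 192 + 25 = 422
—
[stars_sum2: stars BETWEEN 1 AND 2]
review_id=2: ✗
review_id=3: ✗
review_id=4: ✓ → 156
review_id=5: ✗
review_id=6: ✓ → 27
review_id=7: ✗
review_id=8: ✓ → 166
review_id=9: ✗
review_id=10: ✗
review_id=11: ✓ → 25
review_id=12: ✓ → 141
stars_sum2 = 156 + 27 + 166 + 25 + 141 = 515

stars_sum=362, de_sum=422, stars_sum2=515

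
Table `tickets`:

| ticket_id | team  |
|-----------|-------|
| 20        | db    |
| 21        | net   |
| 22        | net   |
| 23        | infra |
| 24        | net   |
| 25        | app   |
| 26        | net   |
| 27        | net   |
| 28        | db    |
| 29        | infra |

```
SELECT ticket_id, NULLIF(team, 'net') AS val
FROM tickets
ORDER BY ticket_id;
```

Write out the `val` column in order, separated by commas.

db, NULL, NULL, infra, NULL, app, NULL, NULL, db, infra

ticket_id=20: team=db vs net: differ → db
ticket_id=21: team=net vs net: equal → NULL
ticket_id=22: team=net vs net: equal → NULL
ticket_id=23: team=infra vs net: differ → infra
ticket_id=24: team=net vs net: equal → NULL
ticket_id=25: team=app vs net: differ → app
ticket_id=26: team=net vs net: equal → NULL
ticket_id=27: team=net vs net: equal → NULL
ticket_id=28: team=db vs net: differ → db
ticket_id=29: team=infra vs net: differ → infra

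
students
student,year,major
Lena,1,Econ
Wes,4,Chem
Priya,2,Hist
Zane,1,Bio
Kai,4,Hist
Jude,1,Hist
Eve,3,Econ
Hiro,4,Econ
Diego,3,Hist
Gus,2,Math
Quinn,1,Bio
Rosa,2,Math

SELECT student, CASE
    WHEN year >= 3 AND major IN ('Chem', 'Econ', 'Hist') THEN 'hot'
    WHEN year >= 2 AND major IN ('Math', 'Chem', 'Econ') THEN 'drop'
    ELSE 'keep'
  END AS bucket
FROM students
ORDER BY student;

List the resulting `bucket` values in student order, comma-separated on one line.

student=Diego: year >= 3 AND major IN ('Chem', 'Econ', 'Hist') → hot
student=Eve: year >= 3 AND major IN ('Chem', 'Econ', 'Hist') → hot
student=Gus: year >= 2 AND major IN ('Math', 'Chem', 'Econ') → drop
student=Hiro: year >= 3 AND major IN ('Chem', 'Econ', 'Hist') → hot
student=Jude: ELSE → keep
student=Kai: year >= 3 AND major IN ('Chem', 'Econ', 'Hist') → hot
student=Lena: ELSE → keep
student=Priya: ELSE → keep
student=Quinn: ELSE → keep
student=Rosa: year >= 2 AND major IN ('Math', 'Chem', 'Econ') → drop
student=Wes: year >= 3 AND major IN ('Chem', 'Econ', 'Hist') → hot
student=Zane: ELSE → keep

hot, hot, drop, hot, keep, hot, keep, keep, keep, drop, hot, keep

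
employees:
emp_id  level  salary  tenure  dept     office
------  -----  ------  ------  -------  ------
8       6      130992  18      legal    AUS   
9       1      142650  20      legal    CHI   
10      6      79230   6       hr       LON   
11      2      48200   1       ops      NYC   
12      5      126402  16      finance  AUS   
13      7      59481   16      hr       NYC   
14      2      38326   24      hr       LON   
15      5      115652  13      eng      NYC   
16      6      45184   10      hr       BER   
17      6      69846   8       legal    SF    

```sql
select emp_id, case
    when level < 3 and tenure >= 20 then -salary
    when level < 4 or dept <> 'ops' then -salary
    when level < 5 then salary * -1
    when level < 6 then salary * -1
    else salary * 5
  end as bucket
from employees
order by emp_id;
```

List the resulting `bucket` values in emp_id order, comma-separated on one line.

-130992, -142650, -79230, -48200, -126402, -59481, -38326, -115652, -45184, -69846

emp_id=8: level < 4 or dept <> 'ops' → -130992
emp_id=9: level < 3 and tenure >= 20 → -142650
emp_id=10: level < 4 or dept <> 'ops' → -79230
emp_id=11: level < 4 or dept <> 'ops' → -48200
emp_id=12: level < 4 or dept <> 'ops' → -126402
emp_id=13: level < 4 or dept <> 'ops' → -59481
emp_id=14: level < 3 and tenure >= 20 → -38326
emp_id=15: level < 4 or dept <> 'ops' → -115652
emp_id=16: level < 4 or dept <> 'ops' → -45184
emp_id=17: level < 4 or dept <> 'ops' → -69846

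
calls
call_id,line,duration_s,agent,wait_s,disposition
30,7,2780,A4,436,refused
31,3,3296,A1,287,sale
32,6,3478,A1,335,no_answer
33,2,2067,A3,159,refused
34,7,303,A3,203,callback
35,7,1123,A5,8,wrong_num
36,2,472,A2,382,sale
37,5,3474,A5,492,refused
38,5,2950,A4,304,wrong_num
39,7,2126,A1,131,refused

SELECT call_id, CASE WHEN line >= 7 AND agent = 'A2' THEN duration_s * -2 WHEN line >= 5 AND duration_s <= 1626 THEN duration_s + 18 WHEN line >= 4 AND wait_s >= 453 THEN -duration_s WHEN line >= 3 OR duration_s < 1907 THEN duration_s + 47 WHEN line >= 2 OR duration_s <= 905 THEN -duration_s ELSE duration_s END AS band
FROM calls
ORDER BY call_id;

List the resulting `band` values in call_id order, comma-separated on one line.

2827, 3343, 3525, -2067, 321, 1141, 519, -3474, 2997, 2173

call_id=30: line >= 3 OR duration_s < 1907 → 2827
call_id=31: line >= 3 OR duration_s < 1907 → 3343
call_id=32: line >= 3 OR duration_s < 1907 → 3525
call_id=33: line >= 2 OR duration_s <= 905 → -2067
call_id=34: line >= 5 AND duration_s <= 1626 → 321
call_id=35: line >= 5 AND duration_s <= 1626 → 1141
call_id=36: line >= 3 OR duration_s < 1907 → 519
call_id=37: line >= 4 AND wait_s >= 453 → -3474
call_id=38: line >= 3 OR duration_s < 1907 → 2997
call_id=39: line >= 3 OR duration_s < 1907 → 2173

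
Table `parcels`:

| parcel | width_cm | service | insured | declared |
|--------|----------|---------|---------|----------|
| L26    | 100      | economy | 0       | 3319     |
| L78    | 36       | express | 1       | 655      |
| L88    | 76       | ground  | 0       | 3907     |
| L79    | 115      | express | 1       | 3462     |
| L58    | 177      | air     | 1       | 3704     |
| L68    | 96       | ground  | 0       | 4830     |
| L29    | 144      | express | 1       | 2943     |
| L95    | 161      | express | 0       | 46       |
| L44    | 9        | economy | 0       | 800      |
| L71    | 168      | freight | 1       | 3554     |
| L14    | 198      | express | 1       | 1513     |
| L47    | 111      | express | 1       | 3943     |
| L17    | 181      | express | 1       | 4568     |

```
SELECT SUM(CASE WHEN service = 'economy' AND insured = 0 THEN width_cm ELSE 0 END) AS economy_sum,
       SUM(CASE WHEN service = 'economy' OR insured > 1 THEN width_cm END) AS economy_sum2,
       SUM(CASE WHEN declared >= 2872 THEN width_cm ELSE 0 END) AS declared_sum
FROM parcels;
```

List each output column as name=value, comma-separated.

[economy_sum: service = 'economy' AND insured = 0]
parcel=L26: ✓ → 100
parcel=L78: ✗
parcel=L88: ✗
parcel=L79: ✗
parcel=L58: ✗
parcel=L68: ✗
parcel=L29: ✗
parcel=L95: ✗
parcel=L44: ✓ → 9
parcel=L71: ✗
parcel=L14: ✗
parcel=L47: ✗
parcel=L17: ✗
economy_sum = 100 + 9 = 109
—
[economy_sum2: service = 'economy' OR insured > 1]
parcel=L26: ✓ → 100
parcel=L78: ✗
parcel=L88: ✗
parcel=L79: ✗
parcel=L58: ✗
parcel=L68: ✗
parcel=L29: ✗
parcel=L95: ✗
parcel=L44: ✓ → 9
parcel=L71: ✗
parcel=L14: ✗
parcel=L47: ✗
parcel=L17: ✗
economy_sum2 = 100 + 9 = 109
—
[declared_sum: declared >= 2872]
parcel=L26: ✓ → 100
parcel=L78: ✗
parcel=L88: ✓ → 76
parcel=L79: ✓ → 115
parcel=L58: ✓ → 177
parcel=L68: ✓ → 96
parcel=L29: ✓ → 144
parcel=L95: ✗
parcel=L44: ✗
parcel=L71: ✓ → 168
parcel=L14: ✗
parcel=L47: ✓ → 111
parcel=L17: ✓ → 181
declared_sum = 100 + 76 + 115 + 177 + 96 + 144 + 168 + 111 + 181 = 1168

economy_sum=109, economy_sum2=109, declared_sum=1168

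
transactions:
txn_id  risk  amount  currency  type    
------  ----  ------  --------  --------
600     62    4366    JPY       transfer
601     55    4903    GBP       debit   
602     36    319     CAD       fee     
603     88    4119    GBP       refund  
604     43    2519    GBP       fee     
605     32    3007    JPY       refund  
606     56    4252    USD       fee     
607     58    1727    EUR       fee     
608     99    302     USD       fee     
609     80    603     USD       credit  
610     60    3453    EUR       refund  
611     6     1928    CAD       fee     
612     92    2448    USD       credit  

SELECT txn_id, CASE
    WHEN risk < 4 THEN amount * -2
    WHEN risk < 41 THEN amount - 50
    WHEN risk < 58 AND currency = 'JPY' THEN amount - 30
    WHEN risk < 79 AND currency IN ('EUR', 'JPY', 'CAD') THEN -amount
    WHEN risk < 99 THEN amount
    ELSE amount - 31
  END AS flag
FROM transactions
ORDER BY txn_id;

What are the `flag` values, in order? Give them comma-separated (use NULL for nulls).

-4366, 4903, 269, 4119, 2519, 2957, 4252, -1727, 271, 603, -3453, 1878, 2448

txn_id=600: risk < 79 AND currency IN ('EUR', 'JPY', 'CAD') → -4366
txn_id=601: risk < 99 → 4903
txn_id=602: risk < 41 → 269
txn_id=603: risk < 99 → 4119
txn_id=604: risk < 99 → 2519
txn_id=605: risk < 41 → 2957
txn_id=606: risk < 99 → 4252
txn_id=607: risk < 79 AND currency IN ('EUR', 'JPY', 'CAD') → -1727
txn_id=608: ELSE → 271
txn_id=609: risk < 99 → 603
txn_id=610: risk < 79 AND currency IN ('EUR', 'JPY', 'CAD') → -3453
txn_id=611: risk < 41 → 1878
txn_id=612: risk < 99 → 2448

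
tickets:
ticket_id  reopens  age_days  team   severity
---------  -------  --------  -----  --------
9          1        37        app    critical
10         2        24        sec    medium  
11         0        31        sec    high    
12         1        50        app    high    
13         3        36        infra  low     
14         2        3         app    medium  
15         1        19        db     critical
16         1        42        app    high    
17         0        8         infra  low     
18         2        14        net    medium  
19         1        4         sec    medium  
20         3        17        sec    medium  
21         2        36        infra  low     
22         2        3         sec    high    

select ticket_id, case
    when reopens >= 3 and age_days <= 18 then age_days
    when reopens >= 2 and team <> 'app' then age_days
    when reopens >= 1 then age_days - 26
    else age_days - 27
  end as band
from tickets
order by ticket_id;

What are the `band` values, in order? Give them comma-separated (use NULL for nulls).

11, 24, 4, 24, 36, -23, -7, 16, -19, 14, -22, 17, 36, 3

ticket_id=9: reopens >= 1 → 11
ticket_id=10: reopens >= 2 and team <> 'app' → 24
ticket_id=11: ELSE → 4
ticket_id=12: reopens >= 1 → 24
ticket_id=13: reopens >= 2 and team <> 'app' → 36
ticket_id=14: reopens >= 1 → -23
ticket_id=15: reopens >= 1 → -7
ticket_id=16: reopens >= 1 → 16
ticket_id=17: ELSE → -19
ticket_id=18: reopens >= 2 and team <> 'app' → 14
ticket_id=19: reopens >= 1 → -22
ticket_id=20: reopens >= 3 and age_days <= 18 → 17
ticket_id=21: reopens >= 2 and team <> 'app' → 36
ticket_id=22: reopens >= 2 and team <> 'app' → 3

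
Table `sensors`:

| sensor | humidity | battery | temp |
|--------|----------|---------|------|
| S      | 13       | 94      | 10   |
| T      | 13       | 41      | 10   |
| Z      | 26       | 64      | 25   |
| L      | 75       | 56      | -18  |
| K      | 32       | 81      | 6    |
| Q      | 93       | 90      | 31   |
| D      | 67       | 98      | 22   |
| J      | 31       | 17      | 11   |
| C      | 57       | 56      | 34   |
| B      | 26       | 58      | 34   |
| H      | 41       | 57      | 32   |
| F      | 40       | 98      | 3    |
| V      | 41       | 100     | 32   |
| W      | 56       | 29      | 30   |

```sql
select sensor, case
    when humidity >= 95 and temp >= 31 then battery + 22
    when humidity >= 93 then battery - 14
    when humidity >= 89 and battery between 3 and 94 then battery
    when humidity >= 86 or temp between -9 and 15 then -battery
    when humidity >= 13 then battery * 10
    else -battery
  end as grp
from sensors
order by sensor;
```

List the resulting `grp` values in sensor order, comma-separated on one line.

sensor=B: humidity >= 13 → 580
sensor=C: humidity >= 13 → 560
sensor=D: humidity >= 13 → 980
sensor=F: humidity >= 86 or temp between -9 and 15 → -98
sensor=H: humidity >= 13 → 570
sensor=J: humidity >= 86 or temp between -9 and 15 → -17
sensor=K: humidity >= 86 or temp between -9 and 15 → -81
sensor=L: humidity >= 13 → 560
sensor=Q: humidity >= 93 → 76
sensor=S: humidity >= 86 or temp between -9 and 15 → -94
sensor=T: humidity >= 86 or temp between -9 and 15 → -41
sensor=V: humidity >= 13 → 1000
sensor=W: humidity >= 13 → 290
sensor=Z: humidity >= 13 → 640

580, 560, 980, -98, 570, -17, -81, 560, 76, -94, -41, 1000, 290, 640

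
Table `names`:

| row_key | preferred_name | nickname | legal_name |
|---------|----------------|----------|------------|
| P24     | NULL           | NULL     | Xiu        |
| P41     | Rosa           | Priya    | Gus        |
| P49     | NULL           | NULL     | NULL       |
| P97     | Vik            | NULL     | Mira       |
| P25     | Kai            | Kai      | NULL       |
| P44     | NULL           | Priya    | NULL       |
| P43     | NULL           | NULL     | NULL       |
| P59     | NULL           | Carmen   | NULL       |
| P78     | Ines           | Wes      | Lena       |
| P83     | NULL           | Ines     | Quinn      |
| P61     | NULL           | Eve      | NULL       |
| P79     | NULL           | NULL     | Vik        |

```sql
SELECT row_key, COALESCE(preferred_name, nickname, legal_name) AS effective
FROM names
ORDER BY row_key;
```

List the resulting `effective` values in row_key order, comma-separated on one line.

Xiu, Kai, Rosa, NULL, Priya, NULL, Carmen, Eve, Ines, Vik, Ines, Vik

row_key=P24: preferred_name=NULL, nickname=NULL, legal_name=Xiu → Xiu
row_key=P25: preferred_name=Kai → Kai
row_key=P41: preferred_name=Rosa → Rosa
row_key=P43: preferred_name=NULL, nickname=NULL, legal_name=NULL (all NULL) → NULL
row_key=P44: preferred_name=NULL, nickname=Priya → Priya
row_key=P49: preferred_name=NULL, nickname=NULL, legal_name=NULL (all NULL) → NULL
row_key=P59: preferred_name=NULL, nickname=Carmen → Carmen
row_key=P61: preferred_name=NULL, nickname=Eve → Eve
row_key=P78: preferred_name=Ines → Ines
row_key=P79: preferred_name=NULL, nickname=NULL, legal_name=Vik → Vik
row_key=P83: preferred_name=NULL, nickname=Ines → Ines
row_key=P97: preferred_name=Vik → Vik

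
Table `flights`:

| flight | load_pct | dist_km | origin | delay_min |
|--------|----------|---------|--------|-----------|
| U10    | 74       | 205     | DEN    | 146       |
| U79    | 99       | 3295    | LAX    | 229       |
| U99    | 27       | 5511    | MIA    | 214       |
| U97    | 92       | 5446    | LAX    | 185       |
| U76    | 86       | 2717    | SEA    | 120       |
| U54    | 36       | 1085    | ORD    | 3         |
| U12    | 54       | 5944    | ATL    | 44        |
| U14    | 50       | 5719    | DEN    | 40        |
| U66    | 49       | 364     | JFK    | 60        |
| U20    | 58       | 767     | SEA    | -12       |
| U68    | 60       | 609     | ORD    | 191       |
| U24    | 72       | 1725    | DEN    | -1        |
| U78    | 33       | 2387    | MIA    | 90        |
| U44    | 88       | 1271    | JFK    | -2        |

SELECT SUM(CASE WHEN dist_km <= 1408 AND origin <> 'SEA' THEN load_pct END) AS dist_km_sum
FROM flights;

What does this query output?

307

flight=U10: ✓ → 74
flight=U79: ✗
flight=U99: ✗
flight=U97: ✗
flight=U76: ✗
flight=U54: ✓ → 36
flight=U12: ✗
flight=U14: ✗
flight=U66: ✓ → 49
flight=U20: ✗
flight=U68: ✓ → 60
flight=U24: ✗
flight=U78: ✗
flight=U44: ✓ → 88
dist_km_sum = 74 + 36 + 49 + 60 + 88 = 307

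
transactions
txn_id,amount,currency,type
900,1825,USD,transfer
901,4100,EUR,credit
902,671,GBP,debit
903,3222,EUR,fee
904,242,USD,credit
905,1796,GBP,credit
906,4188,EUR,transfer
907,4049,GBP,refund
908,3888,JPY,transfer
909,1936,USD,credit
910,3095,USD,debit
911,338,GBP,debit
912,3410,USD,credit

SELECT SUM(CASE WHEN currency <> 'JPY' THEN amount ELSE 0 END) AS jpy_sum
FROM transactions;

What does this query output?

txn_id=900: ✓ → 1825
txn_id=901: ✓ → 4100
txn_id=902: ✓ → 671
txn_id=903: ✓ → 3222
txn_id=904: ✓ → 242
txn_id=905: ✓ → 1796
txn_id=906: ✓ → 4188
txn_id=907: ✓ → 4049
txn_id=908: ✗
txn_id=909: ✓ → 1936
txn_id=910: ✓ → 3095
txn_id=911: ✓ → 338
txn_id=912: ✓ → 3410
jpy_sum = 1825 + 4100 + 671 + 3222 + 242 + 1796 + 4188 + 4049 + 1936 + 3095 + 338 + 3410 = 28872

28872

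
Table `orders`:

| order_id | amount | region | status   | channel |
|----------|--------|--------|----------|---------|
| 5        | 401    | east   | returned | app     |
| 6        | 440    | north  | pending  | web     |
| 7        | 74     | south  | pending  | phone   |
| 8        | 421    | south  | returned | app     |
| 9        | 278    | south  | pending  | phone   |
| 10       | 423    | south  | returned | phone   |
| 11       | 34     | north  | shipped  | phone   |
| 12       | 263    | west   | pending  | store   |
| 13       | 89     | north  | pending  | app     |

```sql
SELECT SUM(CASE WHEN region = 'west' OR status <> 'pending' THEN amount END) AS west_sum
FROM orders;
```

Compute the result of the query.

order_id=5: ✓ → 401
order_id=6: ✗
order_id=7: ✗
order_id=8: ✓ → 421
order_id=9: ✗
order_id=10: ✓ → 423
order_id=11: ✓ → 34
order_id=12: ✓ → 263
order_id=13: ✗
west_sum = 401 + 421 + 423 + 34 + 263 = 1542

1542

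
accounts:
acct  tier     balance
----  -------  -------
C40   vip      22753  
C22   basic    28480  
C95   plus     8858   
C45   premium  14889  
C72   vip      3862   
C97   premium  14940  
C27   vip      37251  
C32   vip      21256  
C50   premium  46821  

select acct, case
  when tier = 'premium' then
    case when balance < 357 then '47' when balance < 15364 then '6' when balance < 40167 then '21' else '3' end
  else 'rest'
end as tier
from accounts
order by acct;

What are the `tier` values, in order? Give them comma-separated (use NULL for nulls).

acct=C22: tier='basic' → outer ELSE → rest
acct=C27: tier='vip' → outer ELSE → rest
acct=C32: tier='vip' → outer ELSE → rest
acct=C40: tier='vip' → outer ELSE → rest
acct=C45: tier='premium' → inner[balance < 15364] → 6
acct=C50: tier='premium' → inner[ELSE] → 3
acct=C72: tier='vip' → outer ELSE → rest
acct=C95: tier='plus' → outer ELSE → rest
acct=C97: tier='premium' → inner[balance < 15364] → 6

rest, rest, rest, rest, 6, 3, rest, rest, 6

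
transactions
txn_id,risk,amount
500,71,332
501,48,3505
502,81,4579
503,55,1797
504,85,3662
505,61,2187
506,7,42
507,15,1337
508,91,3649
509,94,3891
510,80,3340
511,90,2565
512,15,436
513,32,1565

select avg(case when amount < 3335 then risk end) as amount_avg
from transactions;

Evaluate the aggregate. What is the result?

43.25

txn_id=500: ✓ → 71
txn_id=501: ✗
txn_id=502: ✗
txn_id=503: ✓ → 55
txn_id=504: ✗
txn_id=505: ✓ → 61
txn_id=506: ✓ → 7
txn_id=507: ✓ → 15
txn_id=508: ✗
txn_id=509: ✗
txn_id=510: ✗
txn_id=511: ✓ → 90
txn_id=512: ✓ → 15
txn_id=513: ✓ → 32
amount_avg = (71 + 55 + 61 + 7 + 15 + 90 + 15 + 32) / 8 = 43.25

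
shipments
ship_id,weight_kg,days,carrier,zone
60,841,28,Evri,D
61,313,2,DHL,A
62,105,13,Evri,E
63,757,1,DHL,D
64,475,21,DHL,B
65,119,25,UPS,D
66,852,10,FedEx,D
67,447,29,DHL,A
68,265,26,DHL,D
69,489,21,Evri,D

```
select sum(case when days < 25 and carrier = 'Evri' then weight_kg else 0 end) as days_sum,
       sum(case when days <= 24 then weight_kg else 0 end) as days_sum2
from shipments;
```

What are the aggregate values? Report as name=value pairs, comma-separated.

[days_sum: days < 25 and carrier = 'Evri']
ship_id=60: ✗
ship_id=61: ✗
ship_id=62: ✓ → 105
ship_id=63: ✗
ship_id=64: ✗
ship_id=65: ✗
ship_id=66: ✗
ship_id=67: ✗
ship_id=68: ✗
ship_id=69: ✓ → 489
days_sum = 105 + 489 = 594
—
[days_sum2: days <= 24]
ship_id=60: ✗
ship_id=61: ✓ → 313
ship_id=62: ✓ → 105
ship_id=63: ✓ → 757
ship_id=64: ✓ → 475
ship_id=65: ✗
ship_id=66: ✓ → 852
ship_id=67: ✗
ship_id=68: ✗
ship_id=69: ✓ → 489
days_sum2 = 313 + 105 + 757 + 475 + 852 + 489 = 2991

days_sum=594, days_sum2=2991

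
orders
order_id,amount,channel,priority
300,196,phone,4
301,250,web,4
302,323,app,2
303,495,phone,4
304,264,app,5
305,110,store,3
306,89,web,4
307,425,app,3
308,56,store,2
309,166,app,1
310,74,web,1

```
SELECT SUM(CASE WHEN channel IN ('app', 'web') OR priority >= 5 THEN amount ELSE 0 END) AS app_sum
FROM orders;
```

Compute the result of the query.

order_id=300: ✗
order_id=301: ✓ → 250
order_id=302: ✓ → 323
order_id=303: ✗
order_id=304: ✓ → 264
order_id=305: ✗
order_id=306: ✓ → 89
order_id=307: ✓ → 425
order_id=308: ✗
order_id=309: ✓ → 166
order_id=310: ✓ → 74
app_sum = 250 + 323 + 264 + 89 + 425 + 166 + 74 = 1591

1591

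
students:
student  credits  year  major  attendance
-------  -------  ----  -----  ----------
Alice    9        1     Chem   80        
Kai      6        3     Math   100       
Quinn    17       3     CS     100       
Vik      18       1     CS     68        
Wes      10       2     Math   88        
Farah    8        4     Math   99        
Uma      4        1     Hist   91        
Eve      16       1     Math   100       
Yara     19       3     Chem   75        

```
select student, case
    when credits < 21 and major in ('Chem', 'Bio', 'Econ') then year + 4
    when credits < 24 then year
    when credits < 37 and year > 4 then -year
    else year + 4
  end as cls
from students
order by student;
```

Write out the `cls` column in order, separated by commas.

student=Alice: credits < 21 and major in ('Chem', 'Bio', 'Econ') → 5
student=Eve: credits < 24 → 1
student=Farah: credits < 24 → 4
student=Kai: credits < 24 → 3
student=Quinn: credits < 24 → 3
student=Uma: credits < 24 → 1
student=Vik: credits < 24 → 1
student=Wes: credits < 24 → 2
student=Yara: credits < 21 and major in ('Chem', 'Bio', 'Econ') → 7

5, 1, 4, 3, 3, 1, 1, 2, 7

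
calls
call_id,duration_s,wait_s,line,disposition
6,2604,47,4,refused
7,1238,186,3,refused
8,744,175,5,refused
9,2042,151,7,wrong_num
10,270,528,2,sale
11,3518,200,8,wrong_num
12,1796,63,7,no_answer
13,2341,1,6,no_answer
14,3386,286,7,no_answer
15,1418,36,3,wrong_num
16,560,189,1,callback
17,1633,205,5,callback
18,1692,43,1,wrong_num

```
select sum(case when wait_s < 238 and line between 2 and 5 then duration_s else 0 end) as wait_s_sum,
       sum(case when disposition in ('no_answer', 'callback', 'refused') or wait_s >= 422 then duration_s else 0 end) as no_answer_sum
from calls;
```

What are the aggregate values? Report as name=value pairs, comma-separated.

wait_s_sum=7637, no_answer_sum=14572

[wait_s_sum: wait_s < 238 and line between 2 and 5]
call_id=6: ✓ → 2604
call_id=7: ✓ → 1238
call_id=8: ✓ → 744
call_id=9: ✗
call_id=10: ✗
call_id=11: ✗
call_id=12: ✗
call_id=13: ✗
call_id=14: ✗
call_id=15: ✓ → 1418
call_id=16: ✗
call_id=17: ✓ → 1633
call_id=18: ✗
wait_s_sum = 2604 + 1238 + 744 + 1418 + 1633 = 7637
—
[no_answer_sum: disposition in ('no_answer', 'callback', 'refused') or wait_s >= 422]
call_id=6: ✓ → 2604
call_id=7: ✓ → 1238
call_id=8: ✓ → 744
call_id=9: ✗
call_id=10: ✓ → 270
call_id=11: ✗
call_id=12: ✓ → 1796
call_id=13: ✓ → 2341
call_id=14: ✓ → 3386
call_id=15: ✗
call_id=16: ✓ → 560
call_id=17: ✓ → 1633
call_id=18: ✗
no_answer_sum = 2604 + 1238 + 744 + 270 + 1796 + 2341 + 3386 + 560 + 1633 = 14572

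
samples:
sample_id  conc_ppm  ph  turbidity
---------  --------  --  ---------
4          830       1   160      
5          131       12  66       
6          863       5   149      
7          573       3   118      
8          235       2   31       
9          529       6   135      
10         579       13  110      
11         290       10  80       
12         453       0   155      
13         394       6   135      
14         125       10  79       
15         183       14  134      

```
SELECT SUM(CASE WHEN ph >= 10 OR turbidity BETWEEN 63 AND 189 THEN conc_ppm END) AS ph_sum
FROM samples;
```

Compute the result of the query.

4950

sample_id=4: ✓ → 830
sample_id=5: ✓ → 131
sample_id=6: ✓ → 863
sample_id=7: ✓ → 573
sample_id=8: ✗
sample_id=9: ✓ → 529
sample_id=10: ✓ → 579
sample_id=11: ✓ → 290
sample_id=12: ✓ → 453
sample_id=13: ✓ → 394
sample_id=14: ✓ → 125
sample_id=15: ✓ → 183
ph_sum = 830 + 131 + 863 + 573 + 529 + 579 + 290 + 453 + 394 + 125 + 183 = 4950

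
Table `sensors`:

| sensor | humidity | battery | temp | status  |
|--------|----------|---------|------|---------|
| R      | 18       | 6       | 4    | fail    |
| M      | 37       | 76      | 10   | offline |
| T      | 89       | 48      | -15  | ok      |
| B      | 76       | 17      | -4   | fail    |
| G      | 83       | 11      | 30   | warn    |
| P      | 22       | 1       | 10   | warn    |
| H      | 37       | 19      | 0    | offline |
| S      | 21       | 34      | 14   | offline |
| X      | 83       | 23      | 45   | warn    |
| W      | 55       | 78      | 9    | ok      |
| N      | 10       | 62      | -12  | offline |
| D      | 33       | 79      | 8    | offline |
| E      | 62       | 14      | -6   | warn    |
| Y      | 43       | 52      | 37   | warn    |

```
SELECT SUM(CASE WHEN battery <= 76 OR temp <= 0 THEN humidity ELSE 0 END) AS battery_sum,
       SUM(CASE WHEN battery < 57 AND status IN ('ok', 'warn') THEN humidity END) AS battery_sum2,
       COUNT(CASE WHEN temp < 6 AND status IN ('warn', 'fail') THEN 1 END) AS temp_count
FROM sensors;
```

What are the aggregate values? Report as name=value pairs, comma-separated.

battery_sum=581, battery_sum2=382, temp_count=3

[battery_sum: battery <= 76 OR temp <= 0]
sensor=R: ✓ → 18
sensor=M: ✓ → 37
sensor=T: ✓ → 89
sensor=B: ✓ → 76
sensor=G: ✓ → 83
sensor=P: ✓ → 22
sensor=H: ✓ → 37
sensor=S: ✓ → 21
sensor=X: ✓ → 83
sensor=W: ✗
sensor=N: ✓ → 10
sensor=D: ✗
sensor=E: ✓ → 62
sensor=Y: ✓ → 43
battery_sum = 18 + 37 + 89 + 76 + 83 + 22 + 37 + 21 + 83 + 10 + 62 + 43 = 581
—
[battery_sum2: battery < 57 AND status IN ('ok', 'warn')]
sensor=R: ✗
sensor=M: ✗
sensor=T: ✓ → 89
sensor=B: ✗
sensor=G: ✓ → 83
sensor=P: ✓ → 22
sensor=H: ✗
sensor=S: ✗
sensor=X: ✓ → 83
sensor=W: ✗
sensor=N: ✗
sensor=D: ✗
sensor=E: ✓ → 62
sensor=Y: ✓ → 43
battery_sum2 = 89 + 83 + 22 + 83 + 62 + 43 = 382
—
[temp_count: temp < 6 AND status IN ('warn', 'fail')]
sensor=R: ✓ → 1
sensor=M: ✗
sensor=T: ✗
sensor=B: ✓ → 1
sensor=G: ✗
sensor=P: ✗
sensor=H: ✗
sensor=S: ✗
sensor=X: ✗
sensor=W: ✗
sensor=N: ✗
sensor=D: ✗
sensor=E: ✓ → 1
sensor=Y: ✗
temp_count = COUNT(1, 1, 1) = 3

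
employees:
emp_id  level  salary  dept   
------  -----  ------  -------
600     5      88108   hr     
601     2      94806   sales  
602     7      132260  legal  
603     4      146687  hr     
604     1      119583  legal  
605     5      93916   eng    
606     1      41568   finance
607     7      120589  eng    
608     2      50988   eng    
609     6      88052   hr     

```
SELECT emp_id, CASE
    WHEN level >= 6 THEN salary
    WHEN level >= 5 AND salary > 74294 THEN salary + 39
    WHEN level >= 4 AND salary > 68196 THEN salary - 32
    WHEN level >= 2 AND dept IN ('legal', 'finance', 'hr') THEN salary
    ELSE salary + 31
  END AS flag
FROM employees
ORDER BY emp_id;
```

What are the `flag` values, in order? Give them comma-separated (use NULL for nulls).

88147, 94837, 132260, 146655, 119614, 93955, 41599, 120589, 51019, 88052

emp_id=600: level >= 5 AND salary > 74294 → 88147
emp_id=601: ELSE → 94837
emp_id=602: level >= 6 → 132260
emp_id=603: level >= 4 AND salary > 68196 → 146655
emp_id=604: ELSE → 119614
emp_id=605: level >= 5 AND salary > 74294 → 93955
emp_id=606: ELSE → 41599
emp_id=607: level >= 6 → 120589
emp_id=608: ELSE → 51019
emp_id=609: level >= 6 → 88052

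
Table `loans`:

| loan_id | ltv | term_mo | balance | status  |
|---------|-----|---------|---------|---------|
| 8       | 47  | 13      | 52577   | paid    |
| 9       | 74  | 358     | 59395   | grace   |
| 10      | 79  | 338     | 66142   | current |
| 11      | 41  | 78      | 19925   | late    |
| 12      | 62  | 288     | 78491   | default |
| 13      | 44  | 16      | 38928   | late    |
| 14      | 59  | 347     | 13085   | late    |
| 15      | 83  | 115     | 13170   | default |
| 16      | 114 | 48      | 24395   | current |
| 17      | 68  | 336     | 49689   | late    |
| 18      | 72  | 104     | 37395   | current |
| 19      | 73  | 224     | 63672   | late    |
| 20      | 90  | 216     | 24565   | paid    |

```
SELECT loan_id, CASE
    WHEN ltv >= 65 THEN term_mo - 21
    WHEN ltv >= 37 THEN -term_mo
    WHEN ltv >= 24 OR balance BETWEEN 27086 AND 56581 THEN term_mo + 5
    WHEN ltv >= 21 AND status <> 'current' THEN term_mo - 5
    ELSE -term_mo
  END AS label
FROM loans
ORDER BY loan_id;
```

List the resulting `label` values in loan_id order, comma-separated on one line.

-13, 337, 317, -78, -288, -16, -347, 94, 27, 315, 83, 203, 195

loan_id=8: ltv >= 37 → -13
loan_id=9: ltv >= 65 → 337
loan_id=10: ltv >= 65 → 317
loan_id=11: ltv >= 37 → -78
loan_id=12: ltv >= 37 → -288
loan_id=13: ltv >= 37 → -16
loan_id=14: ltv >= 37 → -347
loan_id=15: ltv >= 65 → 94
loan_id=16: ltv >= 65 → 27
loan_id=17: ltv >= 65 → 315
loan_id=18: ltv >= 65 → 83
loan_id=19: ltv >= 65 → 203
loan_id=20: ltv >= 65 → 195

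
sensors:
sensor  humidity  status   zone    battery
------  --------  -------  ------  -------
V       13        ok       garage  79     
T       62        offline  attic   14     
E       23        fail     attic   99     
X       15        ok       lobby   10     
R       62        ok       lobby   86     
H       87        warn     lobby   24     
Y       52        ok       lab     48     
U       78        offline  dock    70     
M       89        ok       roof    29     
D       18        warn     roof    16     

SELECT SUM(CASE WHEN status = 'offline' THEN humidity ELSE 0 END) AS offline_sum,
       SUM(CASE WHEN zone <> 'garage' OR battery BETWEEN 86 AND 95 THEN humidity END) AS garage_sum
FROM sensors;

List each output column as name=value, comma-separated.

[offline_sum: status = 'offline']
sensor=V: ✗
sensor=T: ✓ → 62
sensor=E: ✗
sensor=X: ✗
sensor=R: ✗
sensor=H: ✗
sensor=Y: ✗
sensor=U: ✓ → 78
sensor=M: ✗
sensor=D: ✗
offline_sum = 62 + 78 = 140
—
[garage_sum: zone <> 'garage' OR battery BETWEEN 86 AND 95]
sensor=V: ✗
sensor=T: ✓ → 62
sensor=E: ✓ → 23
sensor=X: ✓ → 15
sensor=R: ✓ → 62
sensor=H: ✓ → 87
sensor=Y: ✓ → 52
sensor=U: ✓ → 78
sensor=M: ✓ → 89
sensor=D: ✓ → 18
garage_sum = 62 + 23 + 15 + 62 + 87 + 52 + 78 + 89 + 18 = 486

offline_sum=140, garage_sum=486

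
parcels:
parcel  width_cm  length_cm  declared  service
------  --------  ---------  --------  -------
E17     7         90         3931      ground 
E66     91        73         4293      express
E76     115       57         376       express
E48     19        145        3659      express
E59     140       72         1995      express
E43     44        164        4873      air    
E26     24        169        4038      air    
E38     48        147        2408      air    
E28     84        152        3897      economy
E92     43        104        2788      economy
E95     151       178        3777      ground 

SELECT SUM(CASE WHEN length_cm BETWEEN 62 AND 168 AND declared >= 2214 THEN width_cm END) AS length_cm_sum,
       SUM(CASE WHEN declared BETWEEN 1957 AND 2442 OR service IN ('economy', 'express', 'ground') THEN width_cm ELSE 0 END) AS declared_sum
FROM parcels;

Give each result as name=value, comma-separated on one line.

length_cm_sum=336, declared_sum=698

[length_cm_sum: length_cm BETWEEN 62 AND 168 AND declared >= 2214]
parcel=E17: ✓ → 7
parcel=E66: ✓ → 91
parcel=E76: ✗
parcel=E48: ✓ → 19
parcel=E59: ✗
parcel=E43: ✓ → 44
parcel=E26: ✗
parcel=E38: ✓ → 48
parcel=E28: ✓ → 84
parcel=E92: ✓ → 43
parcel=E95: ✗
length_cm_sum = 7 + 91 + 19 + 44 + 48 + 84 + 43 = 336
—
[declared_sum: declared BETWEEN 1957 AND 2442 OR service IN ('economy', 'express', 'ground')]
parcel=E17: ✓ → 7
parcel=E66: ✓ → 91
parcel=E76: ✓ → 115
parcel=E48: ✓ → 19
parcel=E59: ✓ → 140
parcel=E43: ✗
parcel=E26: ✗
parcel=E38: ✓ → 48
parcel=E28: ✓ → 84
parcel=E92: ✓ → 43
parcel=E95: ✓ → 151
declared_sum = 7 + 91 + 115 + 19 + 140 + 48 + 84 + 43 + 151 = 698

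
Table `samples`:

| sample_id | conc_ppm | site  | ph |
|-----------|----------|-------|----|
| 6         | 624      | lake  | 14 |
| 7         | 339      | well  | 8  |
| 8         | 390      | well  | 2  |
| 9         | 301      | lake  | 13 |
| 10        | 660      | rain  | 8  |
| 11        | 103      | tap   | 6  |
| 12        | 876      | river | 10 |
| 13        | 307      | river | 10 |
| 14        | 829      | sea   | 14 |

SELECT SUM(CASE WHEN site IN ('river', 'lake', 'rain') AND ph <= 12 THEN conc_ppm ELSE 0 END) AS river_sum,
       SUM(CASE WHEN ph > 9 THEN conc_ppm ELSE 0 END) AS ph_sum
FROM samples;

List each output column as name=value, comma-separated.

river_sum=1843, ph_sum=2937

[river_sum: site IN ('river', 'lake', 'rain') AND ph <= 12]
sample_id=6: ✗
sample_id=7: ✗
sample_id=8: ✗
sample_id=9: ✗
sample_id=10: ✓ → 660
sample_id=11: ✗
sample_id=12: ✓ → 876
sample_id=13: ✓ → 307
sample_id=14: ✗
river_sum = 660 + 876 + 307 = 1843
—
[ph_sum: ph > 9]
sample_id=6: ✓ → 624
sample_id=7: ✗
sample_id=8: ✗
sample_id=9: ✓ → 301
sample_id=10: ✗
sample_id=11: ✗
sample_id=12: ✓ → 876
sample_id=13: ✓ → 307
sample_id=14: ✓ → 829
ph_sum = 624 + 301 + 876 + 307 + 829 = 2937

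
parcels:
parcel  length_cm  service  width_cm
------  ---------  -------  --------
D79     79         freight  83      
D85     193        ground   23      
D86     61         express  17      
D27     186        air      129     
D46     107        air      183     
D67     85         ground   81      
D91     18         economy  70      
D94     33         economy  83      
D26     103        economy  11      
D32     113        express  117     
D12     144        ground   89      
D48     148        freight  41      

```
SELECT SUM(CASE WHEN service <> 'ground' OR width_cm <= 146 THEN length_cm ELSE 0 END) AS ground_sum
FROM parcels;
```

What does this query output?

parcel=D79: ✓ → 79
parcel=D85: ✓ → 193
parcel=D86: ✓ → 61
parcel=D27: ✓ → 186
parcel=D46: ✓ → 107
parcel=D67: ✓ → 85
parcel=D91: ✓ → 18
parcel=D94: ✓ → 33
parcel=D26: ✓ → 103
parcel=D32: ✓ → 113
parcel=D12: ✓ → 144
parcel=D48: ✓ → 148
ground_sum = 79 + 193 + 61 + 186 + 107 + 85 + 18 + 33 + 103 + 113 + 144 + 148 = 1270

1270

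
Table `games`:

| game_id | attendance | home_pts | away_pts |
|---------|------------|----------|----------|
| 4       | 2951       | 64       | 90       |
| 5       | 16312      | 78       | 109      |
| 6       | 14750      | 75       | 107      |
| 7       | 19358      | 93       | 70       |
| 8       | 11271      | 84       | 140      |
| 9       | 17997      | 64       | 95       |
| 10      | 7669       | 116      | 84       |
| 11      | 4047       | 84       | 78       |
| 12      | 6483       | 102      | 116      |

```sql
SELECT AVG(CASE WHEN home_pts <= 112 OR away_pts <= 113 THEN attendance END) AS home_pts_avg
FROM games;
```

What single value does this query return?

11204.2222222222

game_id=4: ✓ → 2951
game_id=5: ✓ → 16312
game_id=6: ✓ → 14750
game_id=7: ✓ → 19358
game_id=8: ✓ → 11271
game_id=9: ✓ → 17997
game_id=10: ✓ → 7669
game_id=11: ✓ → 4047
game_id=12: ✓ → 6483
home_pts_avg = (2951 + 16312 + 14750 + 19358 + 11271 + 17997 + 7669 + 4047 + 6483) / 9 = 11204.2222222222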